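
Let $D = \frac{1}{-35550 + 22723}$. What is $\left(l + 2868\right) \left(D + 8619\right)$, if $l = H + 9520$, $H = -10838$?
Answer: $\frac{171361663600}{12827} \approx 1.3359 \cdot 10^{7}$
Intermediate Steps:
$D = - \frac{1}{12827}$ ($D = \frac{1}{-12827} = - \frac{1}{12827} \approx -7.7961 \cdot 10^{-5}$)
$l = -1318$ ($l = -10838 + 9520 = -1318$)
$\left(l + 2868\right) \left(D + 8619\right) = \left(-1318 + 2868\right) \left(- \frac{1}{12827} + 8619\right) = 1550 \cdot \frac{110555912}{12827} = \frac{171361663600}{12827}$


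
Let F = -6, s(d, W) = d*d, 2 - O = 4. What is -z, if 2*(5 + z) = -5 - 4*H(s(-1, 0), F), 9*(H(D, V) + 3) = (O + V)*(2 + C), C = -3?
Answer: 59/18 ≈ 3.2778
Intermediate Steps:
O = -2 (O = 2 - 1*4 = 2 - 4 = -2)
s(d, W) = d²
H(D, V) = -25/9 - V/9 (H(D, V) = -3 + ((-2 + V)*(2 - 3))/9 = -3 + ((-2 + V)*(-1))/9 = -3 + (2 - V)/9 = -3 + (2/9 - V/9) = -25/9 - V/9)
z = -59/18 (z = -5 + (-5 - 4*(-25/9 - ⅑*(-6)))/2 = -5 + (-5 - 4*(-25/9 + ⅔))/2 = -5 + (-5 - 4*(-19/9))/2 = -5 + (-5 + 76/9)/2 = -5 + (½)*(31/9) = -5 + 31/18 = -59/18 ≈ -3.2778)
-z = -1*(-59/18) = 59/18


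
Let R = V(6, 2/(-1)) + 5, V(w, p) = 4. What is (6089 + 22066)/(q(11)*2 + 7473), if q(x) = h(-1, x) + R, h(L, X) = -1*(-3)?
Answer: 9385/2499 ≈ 3.7555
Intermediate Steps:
R = 9 (R = 4 + 5 = 9)
h(L, X) = 3
q(x) = 12 (q(x) = 3 + 9 = 12)
(6089 + 22066)/(q(11)*2 + 7473) = (6089 + 22066)/(12*2 + 7473) = 28155/(24 + 7473) = 28155/7497 = 28155*(1/7497) = 9385/2499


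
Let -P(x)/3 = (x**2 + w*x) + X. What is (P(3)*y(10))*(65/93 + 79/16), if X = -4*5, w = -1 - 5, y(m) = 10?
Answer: 1216115/248 ≈ 4903.7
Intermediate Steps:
w = -6
X = -20
P(x) = 60 - 3*x**2 + 18*x (P(x) = -3*((x**2 - 6*x) - 20) = -3*(-20 + x**2 - 6*x) = 60 - 3*x**2 + 18*x)
(P(3)*y(10))*(65/93 + 79/16) = ((60 - 3*3**2 + 18*3)*10)*(65/93 + 79/16) = ((60 - 3*9 + 54)*10)*(65*(1/93) + 79*(1/16)) = ((60 - 27 + 54)*10)*(65/93 + 79/16) = (87*10)*(8387/1488) = 870*(8387/1488) = 1216115/248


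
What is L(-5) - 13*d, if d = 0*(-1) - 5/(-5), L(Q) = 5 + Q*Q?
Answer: 17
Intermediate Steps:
L(Q) = 5 + Q**2
d = 1 (d = 0 - 5*(-1/5) = 0 + 1 = 1)
L(-5) - 13*d = (5 + (-5)**2) - 13*1 = (5 + 25) - 13 = 30 - 13 = 17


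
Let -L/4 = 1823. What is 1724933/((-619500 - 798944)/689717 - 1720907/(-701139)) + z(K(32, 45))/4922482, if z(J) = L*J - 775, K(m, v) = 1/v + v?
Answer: 9725016102464129438648311/2243241954846631530 ≈ 4.3352e+6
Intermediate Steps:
L = -7292 (L = -4*1823 = -7292)
K(m, v) = v + 1/v
z(J) = -775 - 7292*J (z(J) = -7292*J - 775 = -775 - 7292*J)
1724933/((-619500 - 798944)/689717 - 1720907/(-701139)) + z(K(32, 45))/4922482 = 1724933/((-619500 - 798944)/689717 - 1720907/(-701139)) + (-775 - 7292*(45 + 1/45))/4922482 = 1724933/(-1418444*1/689717 - 1720907*(-1/701139)) + (-775 - 7292*(45 + 1/45))*(1/4922482) = 1724933/(-1418444/689717 + 1720907/701139) + (-775 - 7292*2026/45)*(1/4922482) = 1724933/(192412405603/483587487663) + (-775 - 14773592/45)*(1/4922482) = 1724933*(483587487663/192412405603) - 14808467/45*1/4922482 = 834156015857001579/192412405603 - 779393/11658510 = 9725016102464129438648311/2243241954846631530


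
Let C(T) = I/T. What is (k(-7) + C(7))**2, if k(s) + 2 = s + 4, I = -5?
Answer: 1600/49 ≈ 32.653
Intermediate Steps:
C(T) = -5/T
k(s) = 2 + s (k(s) = -2 + (s + 4) = -2 + (4 + s) = 2 + s)
(k(-7) + C(7))**2 = ((2 - 7) - 5/7)**2 = (-5 - 5*1/7)**2 = (-5 - 5/7)**2 = (-40/7)**2 = 1600/49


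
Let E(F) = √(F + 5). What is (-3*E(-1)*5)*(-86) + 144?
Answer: 2724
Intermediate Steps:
E(F) = √(5 + F)
(-3*E(-1)*5)*(-86) + 144 = (-3*√(5 - 1)*5)*(-86) + 144 = (-3*√4*5)*(-86) + 144 = (-3*2*5)*(-86) + 144 = -6*5*(-86) + 144 = -30*(-86) + 144 = 2580 + 144 = 2724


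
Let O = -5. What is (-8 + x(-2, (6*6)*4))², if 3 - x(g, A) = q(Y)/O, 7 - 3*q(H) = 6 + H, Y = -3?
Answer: 5041/225 ≈ 22.404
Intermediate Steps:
q(H) = ⅓ - H/3 (q(H) = 7/3 - (6 + H)/3 = 7/3 + (-2 - H/3) = ⅓ - H/3)
x(g, A) = 49/15 (x(g, A) = 3 - (⅓ - ⅓*(-3))/(-5) = 3 - (⅓ + 1)*(-1)/5 = 3 - 4*(-1)/(3*5) = 3 - 1*(-4/15) = 3 + 4/15 = 49/15)
(-8 + x(-2, (6*6)*4))² = (-8 + 49/15)² = (-71/15)² = 5041/225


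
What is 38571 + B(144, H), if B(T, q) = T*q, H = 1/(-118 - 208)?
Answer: 6287001/163 ≈ 38571.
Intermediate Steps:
H = -1/326 (H = 1/(-326) = -1/326 ≈ -0.0030675)
38571 + B(144, H) = 38571 + 144*(-1/326) = 38571 - 72/163 = 6287001/163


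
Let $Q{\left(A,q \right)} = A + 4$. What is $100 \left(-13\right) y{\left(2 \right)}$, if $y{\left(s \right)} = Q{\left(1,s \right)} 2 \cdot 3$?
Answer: $-39000$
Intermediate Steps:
$Q{\left(A,q \right)} = 4 + A$
$y{\left(s \right)} = 30$ ($y{\left(s \right)} = \left(4 + 1\right) 2 \cdot 3 = 5 \cdot 2 \cdot 3 = 10 \cdot 3 = 30$)
$100 \left(-13\right) y{\left(2 \right)} = 100 \left(-13\right) 30 = \left(-1300\right) 30 = -39000$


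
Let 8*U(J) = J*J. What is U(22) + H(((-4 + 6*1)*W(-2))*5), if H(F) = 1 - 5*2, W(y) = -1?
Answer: 103/2 ≈ 51.500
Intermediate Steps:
U(J) = J²/8 (U(J) = (J*J)/8 = J²/8)
H(F) = -9 (H(F) = 1 - 10 = -9)
U(22) + H(((-4 + 6*1)*W(-2))*5) = (⅛)*22² - 9 = (⅛)*484 - 9 = 121/2 - 9 = 103/2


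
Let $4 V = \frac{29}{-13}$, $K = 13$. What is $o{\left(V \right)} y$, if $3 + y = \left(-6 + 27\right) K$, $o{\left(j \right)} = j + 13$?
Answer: $\frac{87345}{26} \approx 3359.4$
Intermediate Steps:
$V = - \frac{29}{52}$ ($V = \frac{29 \frac{1}{-13}}{4} = \frac{29 \left(- \frac{1}{13}\right)}{4} = \frac{1}{4} \left(- \frac{29}{13}\right) = - \frac{29}{52} \approx -0.55769$)
$o{\left(j \right)} = 13 + j$
$y = 270$ ($y = -3 + \left(-6 + 27\right) 13 = -3 + 21 \cdot 13 = -3 + 273 = 270$)
$o{\left(V \right)} y = \left(13 - \frac{29}{52}\right) 270 = \frac{647}{52} \cdot 270 = \frac{87345}{26}$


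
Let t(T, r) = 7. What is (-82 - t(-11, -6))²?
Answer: 7921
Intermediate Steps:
(-82 - t(-11, -6))² = (-82 - 1*7)² = (-82 - 7)² = (-89)² = 7921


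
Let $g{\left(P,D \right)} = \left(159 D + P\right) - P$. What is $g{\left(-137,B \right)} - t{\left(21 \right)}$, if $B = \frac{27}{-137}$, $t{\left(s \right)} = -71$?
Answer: $\frac{5434}{137} \approx 39.664$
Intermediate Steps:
$B = - \frac{27}{137}$ ($B = 27 \left(- \frac{1}{137}\right) = - \frac{27}{137} \approx -0.19708$)
$g{\left(P,D \right)} = 159 D$ ($g{\left(P,D \right)} = \left(P + 159 D\right) - P = 159 D$)
$g{\left(-137,B \right)} - t{\left(21 \right)} = 159 \left(- \frac{27}{137}\right) - -71 = - \frac{4293}{137} + 71 = \frac{5434}{137}$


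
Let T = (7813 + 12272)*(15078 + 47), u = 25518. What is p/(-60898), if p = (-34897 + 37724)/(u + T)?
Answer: -2827/18501490986414 ≈ -1.5280e-10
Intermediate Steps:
T = 303785625 (T = 20085*15125 = 303785625)
p = 2827/303811143 (p = (-34897 + 37724)/(25518 + 303785625) = 2827/303811143 ≈ 9.3051e-6)
p/(-60898) = (2827/303811143)/(-60898) = (2827/303811143)*(-1/60898) = -2827/18501490986414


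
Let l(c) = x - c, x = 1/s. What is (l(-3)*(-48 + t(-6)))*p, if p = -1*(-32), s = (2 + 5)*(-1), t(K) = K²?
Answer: -7680/7 ≈ -1097.1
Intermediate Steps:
s = -7 (s = 7*(-1) = -7)
x = -⅐ (x = 1/(-7) = -⅐ ≈ -0.14286)
l(c) = -⅐ - c
p = 32
(l(-3)*(-48 + t(-6)))*p = ((-⅐ - 1*(-3))*(-48 + (-6)²))*32 = ((-⅐ + 3)*(-48 + 36))*32 = ((20/7)*(-12))*32 = -240/7*32 = -7680/7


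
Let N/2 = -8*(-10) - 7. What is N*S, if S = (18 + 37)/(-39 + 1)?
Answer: -4015/19 ≈ -211.32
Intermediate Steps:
S = -55/38 (S = 55/(-38) = 55*(-1/38) = -55/38 ≈ -1.4474)
N = 146 (N = 2*(-8*(-10) - 7) = 2*(80 - 7) = 2*73 = 146)
N*S = 146*(-55/38) = -4015/19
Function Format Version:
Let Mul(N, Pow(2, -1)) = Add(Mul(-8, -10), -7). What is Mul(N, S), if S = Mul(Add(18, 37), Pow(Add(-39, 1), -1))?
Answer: Rational(-4015, 19) ≈ -211.32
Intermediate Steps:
S = Rational(-55, 38) (S = Mul(55, Pow(-38, -1)) = Mul(55, Rational(-1, 38)) = Rational(-55, 38) ≈ -1.4474)
N = 146 (N = Mul(2, Add(Mul(-8, -10), -7)) = Mul(2, Add(80, -7)) = Mul(2, 73) = 146)
Mul(N, S) = Mul(146, Rational(-55, 38)) = Rational(-4015, 19)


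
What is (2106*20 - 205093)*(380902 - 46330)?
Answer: -54526202556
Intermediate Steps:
(2106*20 - 205093)*(380902 - 46330) = (42120 - 205093)*334572 = -162973*334572 = -54526202556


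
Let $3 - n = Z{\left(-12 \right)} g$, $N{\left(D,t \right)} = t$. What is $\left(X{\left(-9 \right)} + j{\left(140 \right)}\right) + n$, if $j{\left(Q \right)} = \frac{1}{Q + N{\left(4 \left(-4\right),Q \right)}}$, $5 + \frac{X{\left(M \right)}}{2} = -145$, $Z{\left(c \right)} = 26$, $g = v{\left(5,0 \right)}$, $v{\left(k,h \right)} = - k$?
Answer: $- \frac{46759}{280} \approx -167.0$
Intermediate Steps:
$g = -5$ ($g = \left(-1\right) 5 = -5$)
$X{\left(M \right)} = -300$ ($X{\left(M \right)} = -10 + 2 \left(-145\right) = -10 - 290 = -300$)
$n = 133$ ($n = 3 - 26 \left(-5\right) = 3 - -130 = 3 + 130 = 133$)
$j{\left(Q \right)} = \frac{1}{2 Q}$ ($j{\left(Q \right)} = \frac{1}{Q + Q} = \frac{1}{2 Q}$)
$\left(X{\left(-9 \right)} + j{\left(140 \right)}\right) + n = \left(-300 + \frac{1}{2 \cdot 140}\right) + 133 = \left(-300 + \frac{1}{2} \cdot \frac{1}{140}\right) + 133 = \left(-300 + \frac{1}{280}\right) + 133 = - \frac{83999}{280} + 133 = - \frac{46759}{280}$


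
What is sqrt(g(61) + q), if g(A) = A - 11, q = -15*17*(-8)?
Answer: sqrt(2090) ≈ 45.716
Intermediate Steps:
q = 2040 (q = -255*(-8) = 2040)
g(A) = -11 + A
sqrt(g(61) + q) = sqrt((-11 + 61) + 2040) = sqrt(50 + 2040) = sqrt(2090)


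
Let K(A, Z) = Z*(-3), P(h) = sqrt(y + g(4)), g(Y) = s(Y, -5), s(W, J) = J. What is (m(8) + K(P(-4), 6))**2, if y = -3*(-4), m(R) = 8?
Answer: 100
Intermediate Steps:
g(Y) = -5
y = 12
P(h) = sqrt(7) (P(h) = sqrt(12 - 5) = sqrt(7))
K(A, Z) = -3*Z
(m(8) + K(P(-4), 6))**2 = (8 - 3*6)**2 = (8 - 18)**2 = (-10)**2 = 100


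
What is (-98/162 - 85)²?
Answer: 48080356/6561 ≈ 7328.2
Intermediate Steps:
(-98/162 - 85)² = (-98*1/162 - 85)² = (-49/81 - 85)² = (-6934/81)² = 48080356/6561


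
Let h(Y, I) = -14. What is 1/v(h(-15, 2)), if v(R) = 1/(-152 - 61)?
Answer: -213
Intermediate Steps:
v(R) = -1/213 (v(R) = 1/(-213) = -1/213)
1/v(h(-15, 2)) = 1/(-1/213) = -213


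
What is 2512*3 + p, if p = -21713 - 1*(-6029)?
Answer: -8148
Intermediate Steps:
p = -15684 (p = -21713 + 6029 = -15684)
2512*3 + p = 2512*3 - 15684 = 7536 - 15684 = -8148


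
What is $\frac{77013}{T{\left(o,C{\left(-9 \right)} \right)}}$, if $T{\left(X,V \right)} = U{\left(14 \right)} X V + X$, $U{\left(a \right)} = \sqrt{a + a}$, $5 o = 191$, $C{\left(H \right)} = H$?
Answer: $- \frac{385065}{432997} - \frac{6931170 \sqrt{7}}{432997} \approx -43.241$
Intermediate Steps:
$o = \frac{191}{5}$ ($o = \frac{1}{5} \cdot 191 = \frac{191}{5} \approx 38.2$)
$U{\left(a \right)} = \sqrt{2} \sqrt{a}$ ($U{\left(a \right)} = \sqrt{2 a} = \sqrt{2} \sqrt{a}$)
$T{\left(X,V \right)} = X + 2 V X \sqrt{7}$ ($T{\left(X,V \right)} = \sqrt{2} \sqrt{14} X V + X = 2 \sqrt{7} X V + X = 2 X \sqrt{7} V + X = 2 V X \sqrt{7} + X = X + 2 V X \sqrt{7}$)
$\frac{77013}{T{\left(o,C{\left(-9 \right)} \right)}} = \frac{77013}{\frac{191}{5} \left(1 + 2 \left(-9\right) \sqrt{7}\right)} = \frac{77013}{\frac{191}{5} \left(1 - 18 \sqrt{7}\right)} = \frac{77013}{\frac{191}{5} - \frac{3438 \sqrt{7}}{5}}$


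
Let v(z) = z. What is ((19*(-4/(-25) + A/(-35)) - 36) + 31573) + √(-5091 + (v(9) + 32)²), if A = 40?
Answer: 5515707/175 + I*√3410 ≈ 31518.0 + 58.395*I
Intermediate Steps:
((19*(-4/(-25) + A/(-35)) - 36) + 31573) + √(-5091 + (v(9) + 32)²) = ((19*(-4/(-25) + 40/(-35)) - 36) + 31573) + √(-5091 + (9 + 32)²) = ((19*(-4*(-1/25) + 40*(-1/35)) - 36) + 31573) + √(-5091 + 41²) = ((19*(4/25 - 8/7) - 36) + 31573) + √(-5091 + 1681) = ((19*(-172/175) - 36) + 31573) + √(-3410) = ((-3268/175 - 36) + 31573) + I*√3410 = (-9568/175 + 31573) + I*√3410 = 5515707/175 + I*√3410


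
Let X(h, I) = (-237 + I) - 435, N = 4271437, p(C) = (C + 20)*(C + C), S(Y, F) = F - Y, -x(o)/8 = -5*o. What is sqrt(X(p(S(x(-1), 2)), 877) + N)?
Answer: sqrt(4271642) ≈ 2066.8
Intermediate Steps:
x(o) = 40*o (x(o) = -(-40)*o = 40*o)
p(C) = 2*C*(20 + C) (p(C) = (20 + C)*(2*C) = 2*C*(20 + C))
X(h, I) = -672 + I
sqrt(X(p(S(x(-1), 2)), 877) + N) = sqrt((-672 + 877) + 4271437) = sqrt(205 + 4271437) = sqrt(4271642)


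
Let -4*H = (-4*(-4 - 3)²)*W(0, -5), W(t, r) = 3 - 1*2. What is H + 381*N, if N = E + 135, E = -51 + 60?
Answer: 54913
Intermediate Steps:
W(t, r) = 1 (W(t, r) = 3 - 2 = 1)
E = 9
H = 49 (H = -(-4*(-4 - 3)²)/4 = -(-4*(-7)²)/4 = -(-4*49)/4 = -(-49) = -¼*(-196) = 49)
N = 144 (N = 9 + 135 = 144)
H + 381*N = 49 + 381*144 = 49 + 54864 = 54913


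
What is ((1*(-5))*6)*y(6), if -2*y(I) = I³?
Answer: 3240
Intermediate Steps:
y(I) = -I³/2
((1*(-5))*6)*y(6) = ((1*(-5))*6)*(-½*6³) = (-5*6)*(-½*216) = -30*(-108) = 3240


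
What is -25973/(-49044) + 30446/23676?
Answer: 58559177/32254604 ≈ 1.8155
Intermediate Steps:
-25973/(-49044) + 30446/23676 = -25973*(-1/49044) + 30446*(1/23676) = 25973/49044 + 15223/11838 = 58559177/32254604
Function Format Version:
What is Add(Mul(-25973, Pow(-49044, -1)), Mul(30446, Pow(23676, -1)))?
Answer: Rational(58559177, 32254604) ≈ 1.8155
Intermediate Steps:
Add(Mul(-25973, Pow(-49044, -1)), Mul(30446, Pow(23676, -1))) = Add(Mul(-25973, Rational(-1, 49044)), Mul(30446, Rational(1, 23676))) = Add(Rational(25973, 49044), Rational(15223, 11838)) = Rational(58559177, 32254604)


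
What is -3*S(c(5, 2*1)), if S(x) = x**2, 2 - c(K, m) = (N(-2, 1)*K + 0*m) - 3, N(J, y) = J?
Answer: -675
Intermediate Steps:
c(K, m) = 5 + 2*K (c(K, m) = 2 - ((-2*K + 0*m) - 3) = 2 - ((-2*K + 0) - 3) = 2 - (-2*K - 3) = 2 - (-3 - 2*K) = 2 + (3 + 2*K) = 5 + 2*K)
-3*S(c(5, 2*1)) = -3*(5 + 2*5)**2 = -3*(5 + 10)**2 = -3*15**2 = -3*225 = -675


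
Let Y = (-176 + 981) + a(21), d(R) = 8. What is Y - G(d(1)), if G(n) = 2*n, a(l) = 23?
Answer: 812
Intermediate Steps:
Y = 828 (Y = (-176 + 981) + 23 = 805 + 23 = 828)
Y - G(d(1)) = 828 - 2*8 = 828 - 1*16 = 828 - 16 = 812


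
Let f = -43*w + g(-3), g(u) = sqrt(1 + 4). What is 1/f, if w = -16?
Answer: 688/473339 - sqrt(5)/473339 ≈ 0.0014488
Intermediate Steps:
g(u) = sqrt(5)
f = 688 + sqrt(5) (f = -43*(-16) + sqrt(5) = 688 + sqrt(5) ≈ 690.24)
1/f = 1/(688 + sqrt(5))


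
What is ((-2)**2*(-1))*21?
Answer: -84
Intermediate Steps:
((-2)**2*(-1))*21 = (4*(-1))*21 = -4*21 = -84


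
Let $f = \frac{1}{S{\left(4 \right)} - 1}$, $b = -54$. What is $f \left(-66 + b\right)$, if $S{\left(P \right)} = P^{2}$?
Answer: $-8$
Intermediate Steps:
$f = \frac{1}{15}$ ($f = \frac{1}{4^{2} - 1} = \frac{1}{16 - 1} = \frac{1}{15} \approx 0.066667$)
$f \left(-66 + b\right) = \frac{-66 - 54}{15} = \frac{1}{15} \left(-120\right) = -8$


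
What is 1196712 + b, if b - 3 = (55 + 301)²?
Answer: 1323451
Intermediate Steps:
b = 126739 (b = 3 + (55 + 301)² = 3 + 356² = 3 + 126736 = 126739)
1196712 + b = 1196712 + 126739 = 1323451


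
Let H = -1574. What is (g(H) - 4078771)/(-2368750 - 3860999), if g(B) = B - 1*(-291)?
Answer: 1360018/2076583 ≈ 0.65493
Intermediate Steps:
g(B) = 291 + B (g(B) = B + 291 = 291 + B)
(g(H) - 4078771)/(-2368750 - 3860999) = ((291 - 1574) - 4078771)/(-2368750 - 3860999) = (-1283 - 4078771)/(-6229749) = -4080054*(-1/6229749) = 1360018/2076583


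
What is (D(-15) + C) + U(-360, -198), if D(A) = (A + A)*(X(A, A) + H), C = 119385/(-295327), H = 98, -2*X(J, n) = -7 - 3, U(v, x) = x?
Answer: -971154561/295327 ≈ -3288.4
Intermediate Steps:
X(J, n) = 5 (X(J, n) = -(-7 - 3)/2 = -½*(-10) = 5)
C = -119385/295327 (C = 119385*(-1/295327) = -119385/295327 ≈ -0.40425)
D(A) = 206*A (D(A) = (A + A)*(5 + 98) = (2*A)*103 = 206*A)
(D(-15) + C) + U(-360, -198) = (206*(-15) - 119385/295327) - 198 = (-3090 - 119385/295327) - 198 = -912679815/295327 - 198 = -971154561/295327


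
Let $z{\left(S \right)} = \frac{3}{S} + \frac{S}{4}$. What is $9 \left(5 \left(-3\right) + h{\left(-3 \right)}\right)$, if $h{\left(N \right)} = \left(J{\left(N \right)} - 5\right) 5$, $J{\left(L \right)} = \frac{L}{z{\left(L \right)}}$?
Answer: $- \frac{1980}{7} \approx -282.86$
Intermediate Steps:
$z{\left(S \right)} = \frac{3}{S} + \frac{S}{4}$ ($z{\left(S \right)} = \frac{3}{S} + S \frac{1}{4} = \frac{3}{S} + \frac{S}{4}$)
$J{\left(L \right)} = \frac{L}{\frac{3}{L} + \frac{L}{4}}$
$h{\left(N \right)} = -25 + \frac{20 N^{2}}{12 + N^{2}}$ ($h{\left(N \right)} = \left(\frac{4 N^{2}}{12 + N^{2}} - 5\right) 5 = \left(-5 + \frac{4 N^{2}}{12 + N^{2}}\right) 5 = -25 + \frac{20 N^{2}}{12 + N^{2}}$)
$9 \left(5 \left(-3\right) + h{\left(-3 \right)}\right) = 9 \left(5 \left(-3\right) + \frac{5 \left(-60 - \left(-3\right)^{2}\right)}{12 + \left(-3\right)^{2}}\right) = 9 \left(-15 + \frac{5 \left(-60 - 9\right)}{12 + 9}\right) = 9 \left(-15 + \frac{5 \left(-60 - 9\right)}{21}\right) = 9 \left(-15 + 5 \cdot \frac{1}{21} \left(-69\right)\right) = 9 \left(-15 - \frac{115}{7}\right) = 9 \left(- \frac{220}{7}\right) = - \frac{1980}{7}$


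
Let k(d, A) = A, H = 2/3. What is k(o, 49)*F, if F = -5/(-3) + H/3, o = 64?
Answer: 833/9 ≈ 92.556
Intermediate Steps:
H = 2/3 (H = 2*(1/3) = 2/3 ≈ 0.66667)
F = 17/9 (F = -5/(-3) + (2/3)/3 = -5*(-1/3) + (2/3)*(1/3) = 5/3 + 2/9 = 17/9 ≈ 1.8889)
k(o, 49)*F = 49*(17/9) = 833/9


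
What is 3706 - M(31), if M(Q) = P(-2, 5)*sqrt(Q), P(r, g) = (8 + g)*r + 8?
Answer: 3706 + 18*sqrt(31) ≈ 3806.2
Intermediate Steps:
P(r, g) = 8 + r*(8 + g) (P(r, g) = r*(8 + g) + 8 = 8 + r*(8 + g))
M(Q) = -18*sqrt(Q) (M(Q) = (8 + 8*(-2) + 5*(-2))*sqrt(Q) = (8 - 16 - 10)*sqrt(Q) = -18*sqrt(Q))
3706 - M(31) = 3706 - (-18)*sqrt(31) = 3706 + 18*sqrt(31)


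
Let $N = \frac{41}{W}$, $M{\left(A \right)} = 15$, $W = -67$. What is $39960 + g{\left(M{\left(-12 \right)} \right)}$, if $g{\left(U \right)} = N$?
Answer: $\frac{2677279}{67} \approx 39959.0$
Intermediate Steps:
$N = - \frac{41}{67}$ ($N = \frac{41}{-67} = 41 \left(- \frac{1}{67}\right) = - \frac{41}{67} \approx -0.61194$)
$g{\left(U \right)} = - \frac{41}{67}$
$39960 + g{\left(M{\left(-12 \right)} \right)} = 39960 - \frac{41}{67} = \frac{2677279}{67}$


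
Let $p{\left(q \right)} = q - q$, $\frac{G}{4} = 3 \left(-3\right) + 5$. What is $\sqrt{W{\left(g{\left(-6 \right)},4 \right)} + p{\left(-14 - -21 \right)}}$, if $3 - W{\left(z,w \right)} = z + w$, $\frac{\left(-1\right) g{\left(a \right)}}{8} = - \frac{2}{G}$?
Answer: $0$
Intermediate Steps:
$G = -16$ ($G = 4 \left(3 \left(-3\right) + 5\right) = 4 \left(-9 + 5\right) = 4 \left(-4\right) = -16$)
$p{\left(q \right)} = 0$
$g{\left(a \right)} = -1$ ($g{\left(a \right)} = - 8 \left(- \frac{2}{-16}\right) = - 8 \left(\left(-2\right) \left(- \frac{1}{16}\right)\right) = \left(-8\right) \frac{1}{8} = -1$)
$W{\left(z,w \right)} = 3 - w - z$ ($W{\left(z,w \right)} = 3 - \left(z + w\right) = 3 - \left(w + z\right) = 3 - w - z$)
$\sqrt{W{\left(g{\left(-6 \right)},4 \right)} + p{\left(-14 - -21 \right)}} = \sqrt{\left(3 - 4 - -1\right) + 0} = \sqrt{\left(3 - 4 + 1\right) + 0} = \sqrt{0 + 0} = \sqrt{0} = 0$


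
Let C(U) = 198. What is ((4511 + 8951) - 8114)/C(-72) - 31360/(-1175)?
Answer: 1249318/23265 ≈ 53.699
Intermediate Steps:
((4511 + 8951) - 8114)/C(-72) - 31360/(-1175) = ((4511 + 8951) - 8114)/198 - 31360/(-1175) = (13462 - 8114)*(1/198) - 31360*(-1/1175) = 5348*(1/198) + 6272/235 = 2674/99 + 6272/235 = 1249318/23265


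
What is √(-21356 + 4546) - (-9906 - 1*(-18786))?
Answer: -8880 + 41*I*√10 ≈ -8880.0 + 129.65*I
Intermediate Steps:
√(-21356 + 4546) - (-9906 - 1*(-18786)) = √(-16810) - (-9906 + 18786) = 41*I*√10 - 1*8880 = 41*I*√10 - 8880 = -8880 + 41*I*√10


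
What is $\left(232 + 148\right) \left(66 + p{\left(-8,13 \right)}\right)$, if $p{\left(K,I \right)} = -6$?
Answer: $22800$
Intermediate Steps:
$\left(232 + 148\right) \left(66 + p{\left(-8,13 \right)}\right) = \left(232 + 148\right) \left(66 - 6\right) = 380 \cdot 60 = 22800$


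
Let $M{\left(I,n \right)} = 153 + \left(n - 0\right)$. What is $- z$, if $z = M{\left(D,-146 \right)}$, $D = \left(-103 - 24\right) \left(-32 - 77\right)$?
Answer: $-7$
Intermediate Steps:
$D = 13843$ ($D = - 127 \left(-32 - 77\right) = \left(-127\right) \left(-109\right) = 13843$)
$M{\left(I,n \right)} = 153 + n$ ($M{\left(I,n \right)} = 153 + \left(n + 0\right) = 153 + n$)
$z = 7$ ($z = 153 - 146 = 7$)
$- z = \left(-1\right) 7 = -7$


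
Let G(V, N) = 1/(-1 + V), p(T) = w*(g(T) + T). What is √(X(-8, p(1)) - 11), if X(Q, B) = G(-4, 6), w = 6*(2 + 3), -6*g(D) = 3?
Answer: 2*I*√70/5 ≈ 3.3466*I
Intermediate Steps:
g(D) = -½ (g(D) = -⅙*3 = -½)
w = 30 (w = 6*5 = 30)
p(T) = -15 + 30*T (p(T) = 30*(-½ + T) = -15 + 30*T)
X(Q, B) = -⅕ (X(Q, B) = 1/(-1 - 4) = 1/(-5) = -⅕)
√(X(-8, p(1)) - 11) = √(-⅕ - 11) = √(-56/5) = 2*I*√70/5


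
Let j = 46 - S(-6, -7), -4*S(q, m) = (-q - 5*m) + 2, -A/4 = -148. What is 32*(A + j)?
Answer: 20760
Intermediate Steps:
A = 592 (A = -4*(-148) = 592)
S(q, m) = -½ + q/4 + 5*m/4 (S(q, m) = -((-q - 5*m) + 2)/4 = -(2 - q - 5*m)/4 = -½ + q/4 + 5*m/4)
j = 227/4 (j = 46 - (-½ + (¼)*(-6) + (5/4)*(-7)) = 46 - (-½ - 3/2 - 35/4) = 46 - 1*(-43/4) = 46 + 43/4 = 227/4 ≈ 56.750)
32*(A + j) = 32*(592 + 227/4) = 32*(2595/4) = 20760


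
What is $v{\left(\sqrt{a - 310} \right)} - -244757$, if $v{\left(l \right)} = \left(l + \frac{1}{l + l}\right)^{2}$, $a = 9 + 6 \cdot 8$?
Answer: $\frac{247439059}{1012} \approx 2.4451 \cdot 10^{5}$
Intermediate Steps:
$a = 57$ ($a = 9 + 48 = 57$)
$v{\left(l \right)} = \left(l + \frac{1}{2 l}\right)^{2}$
$v{\left(\sqrt{a - 310} \right)} - -244757 = \frac{\left(1 + 2 \left(\sqrt{57 - 310}\right)^{2}\right)^{2}}{4 \left(57 - 310\right)} - -244757 = \frac{\left(1 + 2 \left(\sqrt{-253}\right)^{2}\right)^{2}}{4 \left(-253\right)} + 244757 = \frac{\left(1 + 2 \left(i \sqrt{253}\right)^{2}\right)^{2}}{4 \left(-253\right)} + 244757 = \frac{1}{4} \left(- \frac{1}{253}\right) \left(1 + 2 \left(-253\right)\right)^{2} + 244757 = \frac{1}{4} \left(- \frac{1}{253}\right) \left(1 - 506\right)^{2} + 244757 = \frac{1}{4} \left(- \frac{1}{253}\right) \left(-505\right)^{2} + 244757 = \frac{1}{4} \left(- \frac{1}{253}\right) 255025 + 244757 = - \frac{255025}{1012} + 244757 = \frac{247439059}{1012}$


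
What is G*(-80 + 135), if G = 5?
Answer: 275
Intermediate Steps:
G*(-80 + 135) = 5*(-80 + 135) = 5*55 = 275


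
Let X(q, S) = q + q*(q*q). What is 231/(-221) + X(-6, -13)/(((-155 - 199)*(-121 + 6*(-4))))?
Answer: -1984382/1890655 ≈ -1.0496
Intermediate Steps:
X(q, S) = q + q³ (X(q, S) = q + q*q² = q + q³)
231/(-221) + X(-6, -13)/(((-155 - 199)*(-121 + 6*(-4)))) = 231/(-221) + (-6 + (-6)³)/(((-155 - 199)*(-121 + 6*(-4)))) = 231*(-1/221) + (-6 - 216)/((-354*(-121 - 24))) = -231/221 - 222/((-354*(-145))) = -231/221 - 222/51330 = -231/221 - 222*1/51330 = -231/221 - 37/8555 = -1984382/1890655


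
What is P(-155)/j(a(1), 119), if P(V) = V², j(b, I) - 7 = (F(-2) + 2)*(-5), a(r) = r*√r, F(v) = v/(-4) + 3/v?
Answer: 24025/2 ≈ 12013.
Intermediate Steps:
F(v) = 3/v - v/4 (F(v) = v*(-¼) + 3/v = -v/4 + 3/v = 3/v - v/4)
a(r) = r^(3/2)
j(b, I) = 2 (j(b, I) = 7 + ((3/(-2) - ¼*(-2)) + 2)*(-5) = 7 + ((3*(-½) + ½) + 2)*(-5) = 7 + ((-3/2 + ½) + 2)*(-5) = 7 + (-1 + 2)*(-5) = 7 + 1*(-5) = 7 - 5 = 2)
P(-155)/j(a(1), 119) = (-155)²/2 = 24025*(½) = 24025/2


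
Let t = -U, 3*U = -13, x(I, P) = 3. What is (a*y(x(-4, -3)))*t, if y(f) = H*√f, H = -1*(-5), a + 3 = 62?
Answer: 3835*√3/3 ≈ 2214.1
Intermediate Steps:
a = 59 (a = -3 + 62 = 59)
U = -13/3 (U = (⅓)*(-13) = -13/3 ≈ -4.3333)
H = 5
y(f) = 5*√f
t = 13/3 (t = -1*(-13/3) = 13/3 ≈ 4.3333)
(a*y(x(-4, -3)))*t = (59*(5*√3))*(13/3) = (295*√3)*(13/3) = 3835*√3/3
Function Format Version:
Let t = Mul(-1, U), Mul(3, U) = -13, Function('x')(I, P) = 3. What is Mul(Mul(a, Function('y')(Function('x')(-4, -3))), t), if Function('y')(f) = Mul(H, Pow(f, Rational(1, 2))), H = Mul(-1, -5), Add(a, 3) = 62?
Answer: Mul(Rational(3835, 3), Pow(3, Rational(1, 2))) ≈ 2214.1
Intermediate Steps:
a = 59 (a = Add(-3, 62) = 59)
U = Rational(-13, 3) (U = Mul(Rational(1, 3), -13) = Rational(-13, 3) ≈ -4.3333)
H = 5
Function('y')(f) = Mul(5, Pow(f, Rational(1, 2)))
t = Rational(13, 3) (t = Mul(-1, Rational(-13, 3)) = Rational(13, 3) ≈ 4.3333)
Mul(Mul(a, Function('y')(Function('x')(-4, -3))), t) = Mul(Mul(59, Mul(5, Pow(3, Rational(1, 2)))), Rational(13, 3)) = Mul(Mul(295, Pow(3, Rational(1, 2))), Rational(13, 3)) = Mul(Rational(3835, 3), Pow(3, Rational(1, 2)))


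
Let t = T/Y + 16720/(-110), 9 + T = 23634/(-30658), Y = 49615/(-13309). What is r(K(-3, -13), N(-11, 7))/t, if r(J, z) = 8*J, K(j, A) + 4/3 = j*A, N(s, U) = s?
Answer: -343767847420/170414927277 ≈ -2.0172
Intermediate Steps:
Y = -49615/13309 (Y = 49615*(-1/13309) = -49615/13309 ≈ -3.7279)
T = -149778/15329 (T = -9 + 23634/(-30658) = -9 + 23634*(-1/30658) = -9 - 11817/15329 = -149778/15329 ≈ -9.7709)
K(j, A) = -4/3 + A*j (K(j, A) = -4/3 + j*A = -4/3 + A*j)
t = -113609951518/760548335 (t = -149778/(15329*(-49615/13309)) + 16720/(-110) = -149778/15329*(-13309/49615) + 16720*(-1/110) = 1993395402/760548335 - 152 = -113609951518/760548335 ≈ -149.38)
r(K(-3, -13), N(-11, 7))/t = (8*(-4/3 - 13*(-3)))/(-113609951518/760548335) = (8*(-4/3 + 39))*(-760548335/113609951518) = (8*(113/3))*(-760548335/113609951518) = (904/3)*(-760548335/113609951518) = -343767847420/170414927277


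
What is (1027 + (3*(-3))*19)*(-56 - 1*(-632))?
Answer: 493056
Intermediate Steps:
(1027 + (3*(-3))*19)*(-56 - 1*(-632)) = (1027 - 9*19)*(-56 + 632) = (1027 - 171)*576 = 856*576 = 493056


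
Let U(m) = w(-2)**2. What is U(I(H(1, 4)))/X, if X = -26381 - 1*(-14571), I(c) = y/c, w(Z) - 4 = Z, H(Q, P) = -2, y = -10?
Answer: -2/5905 ≈ -0.00033870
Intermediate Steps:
w(Z) = 4 + Z
I(c) = -10/c
U(m) = 4 (U(m) = (4 - 2)**2 = 2**2 = 4)
X = -11810 (X = -26381 + 14571 = -11810)
U(I(H(1, 4)))/X = 4/(-11810) = 4*(-1/11810) = -2/5905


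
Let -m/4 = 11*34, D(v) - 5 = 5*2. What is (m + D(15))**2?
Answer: 2193361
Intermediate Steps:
D(v) = 15 (D(v) = 5 + 5*2 = 5 + 10 = 15)
m = -1496 (m = -44*34 = -4*374 = -1496)
(m + D(15))**2 = (-1496 + 15)**2 = (-1481)**2 = 2193361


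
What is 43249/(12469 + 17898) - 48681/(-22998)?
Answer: 824312143/232793422 ≈ 3.5410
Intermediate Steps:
43249/(12469 + 17898) - 48681/(-22998) = 43249/30367 - 48681*(-1/22998) = 43249*(1/30367) + 16227/7666 = 43249/30367 + 16227/7666 = 824312143/232793422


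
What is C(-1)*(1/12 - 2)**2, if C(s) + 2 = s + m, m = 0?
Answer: -529/48 ≈ -11.021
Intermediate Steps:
C(s) = -2 + s (C(s) = -2 + (s + 0) = -2 + s)
C(-1)*(1/12 - 2)**2 = (-2 - 1)*(1/12 - 2)**2 = -3*(1/12 - 2)**2 = -3*(-23/12)**2 = -3*529/144 = -529/48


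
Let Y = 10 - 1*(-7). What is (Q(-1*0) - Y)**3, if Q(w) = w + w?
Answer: -4913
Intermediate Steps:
Y = 17 (Y = 10 + 7 = 17)
Q(w) = 2*w
(Q(-1*0) - Y)**3 = (2*(-1*0) - 1*17)**3 = (2*0 - 17)**3 = (0 - 17)**3 = (-17)**3 = -4913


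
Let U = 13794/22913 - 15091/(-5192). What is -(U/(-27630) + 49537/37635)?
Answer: -197347385176351/149946210867024 ≈ -1.3161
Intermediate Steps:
U = 37945321/10814936 (U = 13794*(1/22913) - 15091*(-1/5192) = 1254/2083 + 15091/5192 = 37945321/10814936 ≈ 3.5086)
-(U/(-27630) + 49537/37635) = -((37945321/10814936)/(-27630) + 49537/37635) = -((37945321/10814936)*(-1/27630) + 49537*(1/37635)) = -(-37945321/298816681680 + 49537/37635) = -1*197347385176351/149946210867024 = -197347385176351/149946210867024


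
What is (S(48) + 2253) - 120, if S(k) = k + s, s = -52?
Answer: 2129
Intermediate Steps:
S(k) = -52 + k (S(k) = k - 52 = -52 + k)
(S(48) + 2253) - 120 = ((-52 + 48) + 2253) - 120 = (-4 + 2253) - 120 = 2249 - 120 = 2129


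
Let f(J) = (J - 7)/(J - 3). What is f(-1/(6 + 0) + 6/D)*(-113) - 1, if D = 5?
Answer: -20286/59 ≈ -343.83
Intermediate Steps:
f(J) = (-7 + J)/(-3 + J)
f(-1/(6 + 0) + 6/D)*(-113) - 1 = ((-7 + (-1/(6 + 0) + 6/5))/(-3 + (-1/(6 + 0) + 6/5)))*(-113) - 1 = ((-7 + (-1/6 + 6*(⅕)))/(-3 + (-1/6 + 6*(⅕))))*(-113) - 1 = ((-7 + (-1*⅙ + 6/5))/(-3 + (-1*⅙ + 6/5)))*(-113) - 1 = ((-7 + (-⅙ + 6/5))/(-3 + (-⅙ + 6/5)))*(-113) - 1 = ((-7 + 31/30)/(-3 + 31/30))*(-113) - 1 = (-179/30/(-59/30))*(-113) - 1 = -30/59*(-179/30)*(-113) - 1 = (179/59)*(-113) - 1 = -20227/59 - 1 = -20286/59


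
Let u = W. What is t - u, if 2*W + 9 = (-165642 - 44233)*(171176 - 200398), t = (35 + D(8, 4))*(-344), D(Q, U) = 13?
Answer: -6133000265/2 ≈ -3.0665e+9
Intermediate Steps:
t = -16512 (t = (35 + 13)*(-344) = 48*(-344) = -16512)
W = 6132967241/2 (W = -9/2 + ((-165642 - 44233)*(171176 - 200398))/2 = -9/2 + (-209875*(-29222))/2 = -9/2 + (½)*6132967250 = -9/2 + 3066483625 = 6132967241/2 ≈ 3.0665e+9)
u = 6132967241/2 ≈ 3.0665e+9
t - u = -16512 - 1*6132967241/2 = -16512 - 6132967241/2 = -6133000265/2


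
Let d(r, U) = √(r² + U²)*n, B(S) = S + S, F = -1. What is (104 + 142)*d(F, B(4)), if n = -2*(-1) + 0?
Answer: 492*√65 ≈ 3966.6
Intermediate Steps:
n = 2 (n = 2 + 0 = 2)
B(S) = 2*S
d(r, U) = 2*√(U² + r²) (d(r, U) = √(r² + U²)*2 = √(U² + r²)*2 = 2*√(U² + r²))
(104 + 142)*d(F, B(4)) = (104 + 142)*(2*√((2*4)² + (-1)²)) = 246*(2*√(8² + 1)) = 246*(2*√(64 + 1)) = 246*(2*√65) = 492*√65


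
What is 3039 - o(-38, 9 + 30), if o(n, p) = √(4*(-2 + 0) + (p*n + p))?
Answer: 3039 - I*√1451 ≈ 3039.0 - 38.092*I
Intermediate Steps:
o(n, p) = √(-8 + p + n*p) (o(n, p) = √(4*(-2) + (n*p + p)) = √(-8 + (p + n*p)) = √(-8 + p + n*p))
3039 - o(-38, 9 + 30) = 3039 - √(-8 + (9 + 30) - 38*(9 + 30)) = 3039 - √(-8 + 39 - 38*39) = 3039 - √(-8 + 39 - 1482) = 3039 - √(-1451) = 3039 - I*√1451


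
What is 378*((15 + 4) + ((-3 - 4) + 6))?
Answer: 6804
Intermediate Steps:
378*((15 + 4) + ((-3 - 4) + 6)) = 378*(19 + (-7 + 6)) = 378*(19 - 1) = 378*18 = 6804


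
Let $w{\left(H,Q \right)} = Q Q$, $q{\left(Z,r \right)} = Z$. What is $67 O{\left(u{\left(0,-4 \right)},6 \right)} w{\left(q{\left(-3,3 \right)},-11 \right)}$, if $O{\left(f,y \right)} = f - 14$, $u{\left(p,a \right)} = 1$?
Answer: $-105391$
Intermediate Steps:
$w{\left(H,Q \right)} = Q^{2}$
$O{\left(f,y \right)} = -14 + f$
$67 O{\left(u{\left(0,-4 \right)},6 \right)} w{\left(q{\left(-3,3 \right)},-11 \right)} = 67 \left(-14 + 1\right) \left(-11\right)^{2} = 67 \left(-13\right) 121 = \left(-871\right) 121 = -105391$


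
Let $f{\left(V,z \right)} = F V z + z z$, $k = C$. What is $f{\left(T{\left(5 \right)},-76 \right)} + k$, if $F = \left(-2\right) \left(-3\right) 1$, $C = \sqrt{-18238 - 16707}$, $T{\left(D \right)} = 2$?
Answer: $4864 + i \sqrt{34945} \approx 4864.0 + 186.94 i$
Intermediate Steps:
$C = i \sqrt{34945}$ ($C = \sqrt{-34945} = i \sqrt{34945} \approx 186.94 i$)
$k = i \sqrt{34945} \approx 186.94 i$
$F = 6$ ($F = 6 \cdot 1 = 6$)
$f{\left(V,z \right)} = z^{2} + 6 V z$ ($f{\left(V,z \right)} = 6 V z + z z = 6 V z + z^{2} = z^{2} + 6 V z$)
$f{\left(T{\left(5 \right)},-76 \right)} + k = - 76 \left(-76 + 6 \cdot 2\right) + i \sqrt{34945} = - 76 \left(-76 + 12\right) + i \sqrt{34945} = \left(-76\right) \left(-64\right) + i \sqrt{34945} = 4864 + i \sqrt{34945}$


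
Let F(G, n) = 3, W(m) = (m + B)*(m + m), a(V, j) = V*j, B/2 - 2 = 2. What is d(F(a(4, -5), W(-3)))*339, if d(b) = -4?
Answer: -1356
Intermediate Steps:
B = 8 (B = 4 + 2*2 = 4 + 4 = 8)
W(m) = 2*m*(8 + m) (W(m) = (m + 8)*(m + m) = (8 + m)*(2*m) = 2*m*(8 + m))
d(F(a(4, -5), W(-3)))*339 = -4*339 = -1356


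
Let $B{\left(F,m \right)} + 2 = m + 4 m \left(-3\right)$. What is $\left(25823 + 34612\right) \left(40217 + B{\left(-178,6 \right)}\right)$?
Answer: $2426404815$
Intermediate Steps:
$B{\left(F,m \right)} = -2 - 11 m$ ($B{\left(F,m \right)} = -2 + \left(m + 4 m \left(-3\right)\right) = -2 + \left(m - 12 m\right) = -2 - 11 m$)
$\left(25823 + 34612\right) \left(40217 + B{\left(-178,6 \right)}\right) = \left(25823 + 34612\right) \left(40217 - 68\right) = 60435 \left(40217 - 68\right) = 60435 \cdot 40149 = 2426404815$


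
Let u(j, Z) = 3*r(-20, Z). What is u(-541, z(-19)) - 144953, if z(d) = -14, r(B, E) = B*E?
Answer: -144113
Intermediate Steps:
u(j, Z) = -60*Z (u(j, Z) = 3*(-20*Z) = -60*Z)
u(-541, z(-19)) - 144953 = -60*(-14) - 144953 = 840 - 144953 = -144113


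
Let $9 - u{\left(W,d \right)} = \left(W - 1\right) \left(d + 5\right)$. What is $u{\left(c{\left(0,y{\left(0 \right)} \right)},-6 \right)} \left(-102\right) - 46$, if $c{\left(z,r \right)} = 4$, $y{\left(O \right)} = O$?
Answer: $-1270$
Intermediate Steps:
$u{\left(W,d \right)} = 9 - \left(-1 + W\right) \left(5 + d\right)$ ($u{\left(W,d \right)} = 9 - \left(W - 1\right) \left(d + 5\right) = 9 - \left(-1 + W\right) \left(5 + d\right)$)
$u{\left(c{\left(0,y{\left(0 \right)} \right)},-6 \right)} \left(-102\right) - 46 = \left(14 - 6 - 20 - 4 \left(-6\right)\right) \left(-102\right) - 46 = \left(14 - 6 - 20 + 24\right) \left(-102\right) - 46 = 12 \left(-102\right) - 46 = -1224 - 46 = -1270$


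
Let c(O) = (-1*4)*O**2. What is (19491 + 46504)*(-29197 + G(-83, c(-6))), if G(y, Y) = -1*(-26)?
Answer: -1925140145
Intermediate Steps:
c(O) = -4*O**2
G(y, Y) = 26
(19491 + 46504)*(-29197 + G(-83, c(-6))) = (19491 + 46504)*(-29197 + 26) = 65995*(-29171) = -1925140145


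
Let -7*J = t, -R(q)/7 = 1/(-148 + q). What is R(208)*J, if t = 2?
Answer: 1/30 ≈ 0.033333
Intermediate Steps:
R(q) = -7/(-148 + q)
J = -2/7 (J = -⅐*2 = -2/7 ≈ -0.28571)
R(208)*J = -7/(-148 + 208)*(-2/7) = -7/60*(-2/7) = 1/30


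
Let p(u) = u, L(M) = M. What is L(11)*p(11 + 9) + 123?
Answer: 343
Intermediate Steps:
L(11)*p(11 + 9) + 123 = 11*(11 + 9) + 123 = 11*20 + 123 = 220 + 123 = 343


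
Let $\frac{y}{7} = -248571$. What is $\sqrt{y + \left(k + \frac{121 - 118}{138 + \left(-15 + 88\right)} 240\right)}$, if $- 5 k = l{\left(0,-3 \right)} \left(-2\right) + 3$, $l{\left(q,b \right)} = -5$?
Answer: $\frac{i \sqrt{1936659256790}}{1055} \approx 1319.1 i$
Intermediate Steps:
$y = -1739997$ ($y = 7 \left(-248571\right) = -1739997$)
$k = - \frac{13}{5}$ ($k = - \frac{\left(-5\right) \left(-2\right) + 3}{5} = - \frac{10 + 3}{5} = \left(- \frac{1}{5}\right) 13 = - \frac{13}{5} \approx -2.6$)
$\sqrt{y + \left(k + \frac{121 - 118}{138 + \left(-15 + 88\right)} 240\right)} = \sqrt{-1739997 - \left(\frac{13}{5} - \frac{121 - 118}{138 + \left(-15 + 88\right)} 240\right)} = \sqrt{-1739997 - \left(\frac{13}{5} - \frac{3}{138 + 73} \cdot 240\right)} = \sqrt{-1739997 - \left(\frac{13}{5} - \frac{3}{211} \cdot 240\right)} = \sqrt{-1739997 - \left(\frac{13}{5} - 3 \cdot \frac{1}{211} \cdot 240\right)} = \sqrt{-1739997 + \left(- \frac{13}{5} + \frac{3}{211} \cdot 240\right)} = \sqrt{-1739997 + \left(- \frac{13}{5} + \frac{720}{211}\right)} = \sqrt{-1739997 + \frac{857}{1055}} = \sqrt{- \frac{1835695978}{1055}} = \frac{i \sqrt{1936659256790}}{1055}$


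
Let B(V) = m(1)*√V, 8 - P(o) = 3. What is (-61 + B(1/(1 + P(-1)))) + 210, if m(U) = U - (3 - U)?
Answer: 149 - √6/6 ≈ 148.59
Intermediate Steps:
P(o) = 5 (P(o) = 8 - 1*3 = 8 - 3 = 5)
m(U) = -3 + 2*U (m(U) = U + (-3 + U) = -3 + 2*U)
B(V) = -√V (B(V) = (-3 + 2*1)*√V = (-3 + 2)*√V = -√V)
(-61 + B(1/(1 + P(-1)))) + 210 = (-61 - √(1/(1 + 5))) + 210 = (-61 - √(1/6)) + 210 = (-61 - √(⅙)) + 210 = (-61 - √6/6) + 210 = 149 - √6/6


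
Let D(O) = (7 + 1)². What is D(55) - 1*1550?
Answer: -1486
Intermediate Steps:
D(O) = 64 (D(O) = 8² = 64)
D(55) - 1*1550 = 64 - 1*1550 = 64 - 1550 = -1486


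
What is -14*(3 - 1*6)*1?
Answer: 42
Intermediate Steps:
-14*(3 - 1*6)*1 = -14*(3 - 6)*1 = -14*(-3)*1 = 42*1 = 42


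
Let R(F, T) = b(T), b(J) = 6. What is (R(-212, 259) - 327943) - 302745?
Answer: -630682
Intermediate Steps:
R(F, T) = 6
(R(-212, 259) - 327943) - 302745 = (6 - 327943) - 302745 = -327937 - 302745 = -630682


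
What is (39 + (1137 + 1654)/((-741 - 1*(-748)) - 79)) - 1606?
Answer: -115615/72 ≈ -1605.8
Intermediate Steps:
(39 + (1137 + 1654)/((-741 - 1*(-748)) - 79)) - 1606 = (39 + 2791/((-741 + 748) - 79)) - 1606 = (39 + 2791/(7 - 79)) - 1606 = (39 + 2791/(-72)) - 1606 = (39 + 2791*(-1/72)) - 1606 = (39 - 2791/72) - 1606 = 17/72 - 1606 = -115615/72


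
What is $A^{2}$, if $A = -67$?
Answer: $4489$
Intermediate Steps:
$A^{2} = \left(-67\right)^{2} = 4489$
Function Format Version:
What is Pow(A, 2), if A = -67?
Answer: 4489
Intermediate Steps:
Pow(A, 2) = Pow(-67, 2) = 4489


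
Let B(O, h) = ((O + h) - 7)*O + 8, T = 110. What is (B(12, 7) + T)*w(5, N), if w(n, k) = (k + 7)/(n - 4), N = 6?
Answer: 3406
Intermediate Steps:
B(O, h) = 8 + O*(-7 + O + h) (B(O, h) = (-7 + O + h)*O + 8 = O*(-7 + O + h) + 8 = 8 + O*(-7 + O + h))
w(n, k) = (7 + k)/(-4 + n)
(B(12, 7) + T)*w(5, N) = ((8 + 12² - 7*12 + 12*7) + 110)*((7 + 6)/(-4 + 5)) = ((8 + 144 - 84 + 84) + 110)*(13/1) = (152 + 110)*(1*13) = 262*13 = 3406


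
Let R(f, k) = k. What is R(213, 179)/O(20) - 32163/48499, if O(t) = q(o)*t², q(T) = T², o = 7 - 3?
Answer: -197161879/310393600 ≈ -0.63520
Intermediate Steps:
o = 4
O(t) = 16*t² (O(t) = 4²*t² = 16*t²)
R(213, 179)/O(20) - 32163/48499 = 179/((16*20²)) - 32163/48499 = 179/((16*400)) - 32163*1/48499 = 179/6400 - 32163/48499 = -197161879/310393600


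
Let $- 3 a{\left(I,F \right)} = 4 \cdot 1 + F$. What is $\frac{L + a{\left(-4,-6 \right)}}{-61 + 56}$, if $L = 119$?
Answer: $- \frac{359}{15} \approx -23.933$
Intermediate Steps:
$a{\left(I,F \right)} = - \frac{4}{3} - \frac{F}{3}$ ($a{\left(I,F \right)} = - \frac{4 \cdot 1 + F}{3} = - \frac{4 + F}{3} = - \frac{4}{3} - \frac{F}{3}$)
$\frac{L + a{\left(-4,-6 \right)}}{-61 + 56} = \frac{119 - - \frac{2}{3}}{-61 + 56} = \frac{119 + \left(- \frac{4}{3} + 2\right)}{-5} = \left(119 + \frac{2}{3}\right) \left(- \frac{1}{5}\right) = \frac{359}{3} \left(- \frac{1}{5}\right) = - \frac{359}{15}$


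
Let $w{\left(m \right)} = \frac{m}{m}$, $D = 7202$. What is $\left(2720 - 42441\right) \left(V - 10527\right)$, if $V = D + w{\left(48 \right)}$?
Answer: $132032604$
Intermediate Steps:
$w{\left(m \right)} = 1$
$V = 7203$ ($V = 7202 + 1 = 7203$)
$\left(2720 - 42441\right) \left(V - 10527\right) = \left(2720 - 42441\right) \left(7203 - 10527\right) = \left(-39721\right) \left(-3324\right) = 132032604$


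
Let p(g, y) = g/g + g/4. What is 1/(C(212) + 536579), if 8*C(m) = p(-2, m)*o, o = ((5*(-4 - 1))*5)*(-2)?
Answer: 8/4292757 ≈ 1.8636e-6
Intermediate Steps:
p(g, y) = 1 + g/4 (p(g, y) = 1 + g*(¼) = 1 + g/4)
o = 250 (o = ((5*(-5))*5)*(-2) = -25*5*(-2) = -125*(-2) = 250)
C(m) = 125/8 (C(m) = ((1 + (¼)*(-2))*250)/8 = ((1 - ½)*250)/8 = ((½)*250)/8 = (⅛)*125 = 125/8)
1/(C(212) + 536579) = 1/(125/8 + 536579) = 1/(4292757/8) = 8/4292757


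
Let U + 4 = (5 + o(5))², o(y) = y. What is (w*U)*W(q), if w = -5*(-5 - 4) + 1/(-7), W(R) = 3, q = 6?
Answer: 90432/7 ≈ 12919.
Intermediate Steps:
U = 96 (U = -4 + (5 + 5)² = -4 + 10² = -4 + 100 = 96)
w = 314/7 (w = -5*(-9) - ⅐ = 45 - ⅐ = 314/7 ≈ 44.857)
(w*U)*W(q) = ((314/7)*96)*3 = (30144/7)*3 = 90432/7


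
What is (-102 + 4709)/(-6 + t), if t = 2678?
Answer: 4607/2672 ≈ 1.7242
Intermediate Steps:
(-102 + 4709)/(-6 + t) = (-102 + 4709)/(-6 + 2678) = 4607/2672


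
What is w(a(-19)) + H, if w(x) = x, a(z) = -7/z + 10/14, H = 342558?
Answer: 45560358/133 ≈ 3.4256e+5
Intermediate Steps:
a(z) = 5/7 - 7/z (a(z) = -7/z + 10*(1/14) = -7/z + 5/7 = 5/7 - 7/z)
w(a(-19)) + H = (5/7 - 7/(-19)) + 342558 = (5/7 - 7*(-1/19)) + 342558 = (5/7 + 7/19) + 342558 = 144/133 + 342558 = 45560358/133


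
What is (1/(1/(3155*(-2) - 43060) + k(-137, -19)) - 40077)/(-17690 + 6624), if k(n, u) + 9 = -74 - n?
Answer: 106844391013/29501723614 ≈ 3.6216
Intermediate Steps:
k(n, u) = -83 - n (k(n, u) = -9 + (-74 - n) = -83 - n)
(1/(1/(3155*(-2) - 43060) + k(-137, -19)) - 40077)/(-17690 + 6624) = (1/(1/(3155*(-2) - 43060) + (-83 - 1*(-137))) - 40077)/(-17690 + 6624) = (1/(1/(-6310 - 43060) + (-83 + 137)) - 40077)/(-11066) = (1/(1/(-49370) + 54) - 40077)*(-1/11066) = (1/(-1/49370 + 54) - 40077)*(-1/11066) = (1/(2665979/49370) - 40077)*(-1/11066) = (49370/2665979 - 40077)*(-1/11066) = -106844391013/2665979*(-1/11066) = 106844391013/29501723614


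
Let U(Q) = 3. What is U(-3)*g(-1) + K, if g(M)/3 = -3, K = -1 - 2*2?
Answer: -32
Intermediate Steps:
K = -5 (K = -1 - 4 = -5)
g(M) = -9 (g(M) = 3*(-3) = -9)
U(-3)*g(-1) + K = 3*(-9) - 5 = -27 - 5 = -32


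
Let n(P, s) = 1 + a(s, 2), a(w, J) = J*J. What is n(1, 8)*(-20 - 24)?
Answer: -220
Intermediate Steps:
a(w, J) = J²
n(P, s) = 5 (n(P, s) = 1 + 2² = 1 + 4 = 5)
n(1, 8)*(-20 - 24) = 5*(-20 - 24) = 5*(-44) = -220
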